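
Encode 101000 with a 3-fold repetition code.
Repeat each bit 3× and concatenate:
1→111  0→000  1→111  0→000  0→000  0→000
Codeword = 111000111000000000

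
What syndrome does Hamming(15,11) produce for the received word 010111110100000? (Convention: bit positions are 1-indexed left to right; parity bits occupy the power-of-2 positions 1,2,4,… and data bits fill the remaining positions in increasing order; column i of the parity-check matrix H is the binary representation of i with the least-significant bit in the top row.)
Syndrome s = H · r^T (mod 2), r = 010111110100000:
  s[0] = (101010101010101)·(010111110100000) mod 2 = 0+0+0+0+1+0+1+0+0+0+0+0+0+0+0 mod 2 = 0
  s[1] = (011001100110011)·(010111110100000) mod 2 = 0+1+0+0+0+1+1+0+0+1+0+0+0+0+0 mod 2 = 0
  s[2] = (000111100001111)·(010111110100000) mod 2 = 0+0+0+1+1+1+1+0+0+0+0+0+0+0+0 mod 2 = 0
  s[3] = (000000011111111)·(010111110100000) mod 2 = 0+0+0+0+0+0+0+1+0+1+0+0+0+0+0 mod 2 = 0
Syndrome = 0000
s = 0: no error detected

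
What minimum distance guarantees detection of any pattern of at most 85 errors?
Detecting e errors requires d_min ≥ e + 1 = 85 + 1 = 86.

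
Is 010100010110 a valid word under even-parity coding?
Sum of all bits: 0+1+0+1+0+0+0+1+0+1+1+0 = 5; 5 mod 2 = 1. Result is 1 → parity error detected.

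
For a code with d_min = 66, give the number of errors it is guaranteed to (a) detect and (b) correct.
(a) Detection requires d_min ≥ e+1, so e ≤ d_min − 1 = 65.
(b) Correction requires d_min ≥ 2t+1, so t ≤ ⌊(d_min − 1)/2⌋ = ⌊65/2⌋ = 32.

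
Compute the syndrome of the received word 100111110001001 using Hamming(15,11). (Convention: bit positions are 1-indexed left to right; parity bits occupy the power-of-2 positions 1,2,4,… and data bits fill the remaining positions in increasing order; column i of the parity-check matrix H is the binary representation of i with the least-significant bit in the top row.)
Syndrome s = H · r^T (mod 2), r = 100111110001001:
  s[0] = (101010101010101)·(100111110001001) mod 2 = 1+0+0+0+1+0+1+0+0+0+0+0+0+0+1 mod 2 = 0
  s[1] = (011001100110011)·(100111110001001) mod 2 = 0+0+0+0+0+1+1+0+0+0+0+0+0+0+1 mod 2 = 1
  s[2] = (000111100001111)·(100111110001001) mod 2 = 0+0+0+1+1+1+1+0+0+0+0+1+0+0+1 mod 2 = 0
  s[3] = (000000011111111)·(100111110001001) mod 2 = 0+0+0+0+0+0+0+1+0+0+0+1+0+0+1 mod 2 = 1
Syndrome = 0101
Non-zero syndrome: error at position 10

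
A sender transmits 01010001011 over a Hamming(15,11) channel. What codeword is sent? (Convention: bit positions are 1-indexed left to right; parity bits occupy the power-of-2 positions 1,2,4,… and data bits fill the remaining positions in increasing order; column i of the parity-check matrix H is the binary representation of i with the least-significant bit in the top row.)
Codeword c = d · G (mod 2), d = 01010001011:
  c[0] = d·G[:,0] = (01010001011)·(11011010101) mod 2 = 0+1+0+1+0+0+0+0+0+0+1 mod 2 = 1
  c[1] = d·G[:,1] = (01010001011)·(10110110011) mod 2 = 0+0+0+1+0+0+0+0+0+1+1 mod 2 = 1
  c[2] = d·G[:,2] = (01010001011)·(10000000000) mod 2 = 0+0+0+0+0+0+0+0+0+0+0 mod 2 = 0
  c[3] = d·G[:,3] = (01010001011)·(01110001111) mod 2 = 0+1+0+1+0+0+0+1+0+1+1 mod 2 = 1
  c[4] = d·G[:,4] = (01010001011)·(01000000000) mod 2 = 0+1+0+0+0+0+0+0+0+0+0 mod 2 = 1
  c[5] = d·G[:,5] = (01010001011)·(00100000000) mod 2 = 0+0+0+0+0+0+0+0+0+0+0 mod 2 = 0
  c[6] = d·G[:,6] = (01010001011)·(00010000000) mod 2 = 0+0+0+1+0+0+0+0+0+0+0 mod 2 = 1
  c[7] = d·G[:,7] = (01010001011)·(00001111111) mod 2 = 0+0+0+0+0+0+0+1+0+1+1 mod 2 = 1
  c[8] = d·G[:,8] = (01010001011)·(00001000000) mod 2 = 0+0+0+0+0+0+0+0+0+0+0 mod 2 = 0
  c[9] = d·G[:,9] = (01010001011)·(00000100000) mod 2 = 0+0+0+0+0+0+0+0+0+0+0 mod 2 = 0
  c[10] = d·G[:,10] = (01010001011)·(00000010000) mod 2 = 0+0+0+0+0+0+0+0+0+0+0 mod 2 = 0
  c[11] = d·G[:,11] = (01010001011)·(00000001000) mod 2 = 0+0+0+0+0+0+0+1+0+0+0 mod 2 = 1
  c[12] = d·G[:,12] = (01010001011)·(00000000100) mod 2 = 0+0+0+0+0+0+0+0+0+0+0 mod 2 = 0
  c[13] = d·G[:,13] = (01010001011)·(00000000010) mod 2 = 0+0+0+0+0+0+0+0+0+1+0 mod 2 = 1
  c[14] = d·G[:,14] = (01010001011)·(00000000001) mod 2 = 0+0+0+0+0+0+0+0+0+0+1 mod 2 = 1
Codeword = 110110110001011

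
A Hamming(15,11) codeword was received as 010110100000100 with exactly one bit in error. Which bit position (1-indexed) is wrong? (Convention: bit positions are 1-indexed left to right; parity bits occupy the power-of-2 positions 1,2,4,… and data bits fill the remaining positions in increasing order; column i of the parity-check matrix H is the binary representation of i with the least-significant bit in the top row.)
Syndrome s = H · r^T (mod 2), r = 010110100000100:
  s[0] = (101010101010101)·(010110100000100) mod 2 = 0+0+0+0+1+0+1+0+0+0+0+0+1+0+0 mod 2 = 1
  s[1] = (011001100110011)·(010110100000100) mod 2 = 0+1+0+0+0+0+1+0+0+0+0+0+0+0+0 mod 2 = 0
  s[2] = (000111100001111)·(010110100000100) mod 2 = 0+0+0+1+1+0+1+0+0+0+0+0+1+0+0 mod 2 = 0
  s[3] = (000000011111111)·(010110100000100) mod 2 = 0+0+0+0+0+0+0+0+0+0+0+0+1+0+0 mod 2 = 1
Syndrome = 1001
Column i of H is the binary representation of i, so the syndrome is the binary index of the flipped bit.
Read s = 1001 with s[0] as LSB: 1·2^0 + 0·2^1 + 0·2^2 + 1·2^3 = 9.
Error is at bit position 9.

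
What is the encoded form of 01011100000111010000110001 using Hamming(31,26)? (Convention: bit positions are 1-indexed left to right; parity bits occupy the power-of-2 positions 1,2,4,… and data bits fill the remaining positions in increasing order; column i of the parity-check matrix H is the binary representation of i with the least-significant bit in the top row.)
Codeword c = d · G (mod 2), d = 01011100000111010000110001:
  c[0] = d·G[:,0] = (01011100000111010000110001)·(11011010101101010101010101) mod 2 = 0+1+0+1+1+0+0+0+0+0+0+1+0+1+0+1+0+0+0+0+0+1+0+0+0+1 mod 2 = 0
  c[1] = d·G[:,1] = (01011100000111010000110001)·(10110110011011001100110011) mod 2 = 0+0+0+1+0+1+0+0+0+0+0+0+1+1+0+0+0+0+0+0+1+1+0+0+0+1 mod 2 = 1
  c[2] = d·G[:,2] = (01011100000111010000110001)·(10000000000000000000000000) mod 2 = 0+0+0+0+0+0+0+0+0+0+0+0+0+0+0+0+0+0+0+0+0+0+0+0+0+0 mod 2 = 0
  c[3] = d·G[:,3] = (01011100000111010000110001)·(01110001111000111100001111) mod 2 = 0+1+0+1+0+0+0+0+0+0+0+0+0+0+0+1+0+0+0+0+0+0+0+0+0+1 mod 2 = 0
  c[4] = d·G[:,4] = (01011100000111010000110001)·(01000000000000000000000000) mod 2 = 0+1+0+0+0+0+0+0+0+0+0+0+0+0+0+0+0+0+0+0+0+0+0+0+0+0 mod 2 = 1
  c[5] = d·G[:,5] = (01011100000111010000110001)·(00100000000000000000000000) mod 2 = 0+0+0+0+0+0+0+0+0+0+0+0+0+0+0+0+0+0+0+0+0+0+0+0+0+0 mod 2 = 0
  c[6] = d·G[:,6] = (01011100000111010000110001)·(00010000000000000000000000) mod 2 = 0+0+0+1+0+0+0+0+0+0+0+0+0+0+0+0+0+0+0+0+0+0+0+0+0+0 mod 2 = 1
  c[7] = d·G[:,7] = (01011100000111010000110001)·(00001111111000000011111111) mod 2 = 0+0+0+0+1+1+0+0+0+0+0+0+0+0+0+0+0+0+0+0+1+1+0+0+0+1 mod 2 = 1
  c[8] = d·G[:,8] = (01011100000111010000110001)·(00001000000000000000000000) mod 2 = 0+0+0+0+1+0+0+0+0+0+0+0+0+0+0+0+0+0+0+0+0+0+0+0+0+0 mod 2 = 1
  c[9] = d·G[:,9] = (01011100000111010000110001)·(00000100000000000000000000) mod 2 = 0+0+0+0+0+1+0+0+0+0+0+0+0+0+0+0+0+0+0+0+0+0+0+0+0+0 mod 2 = 1
  c[10] = d·G[:,10] = (01011100000111010000110001)·(00000010000000000000000000) mod 2 = 0+0+0+0+0+0+0+0+0+0+0+0+0+0+0+0+0+0+0+0+0+0+0+0+0+0 mod 2 = 0
  c[11] = d·G[:,11] = (01011100000111010000110001)·(00000001000000000000000000) mod 2 = 0+0+0+0+0+0+0+0+0+0+0+0+0+0+0+0+0+0+0+0+0+0+0+0+0+0 mod 2 = 0
  c[12] = d·G[:,12] = (01011100000111010000110001)·(00000000100000000000000000) mod 2 = 0+0+0+0+0+0+0+0+0+0+0+0+0+0+0+0+0+0+0+0+0+0+0+0+0+0 mod 2 = 0
  c[13] = d·G[:,13] = (01011100000111010000110001)·(00000000010000000000000000) mod 2 = 0+0+0+0+0+0+0+0+0+0+0+0+0+0+0+0+0+0+0+0+0+0+0+0+0+0 mod 2 = 0
  c[14] = d·G[:,14] = (01011100000111010000110001)·(00000000001000000000000000) mod 2 = 0+0+0+0+0+0+0+0+0+0+0+0+0+0+0+0+0+0+0+0+0+0+0+0+0+0 mod 2 = 0
  c[15] = d·G[:,15] = (01011100000111010000110001)·(00000000000111111111111111) mod 2 = 0+0+0+0+0+0+0+0+0+0+0+1+1+1+0+1+0+0+0+0+1+1+0+0+0+1 mod 2 = 1
  c[16] = d·G[:,16] = (01011100000111010000110001)·(00000000000100000000000000) mod 2 = 0+0+0+0+0+0+0+0+0+0+0+1+0+0+0+0+0+0+0+0+0+0+0+0+0+0 mod 2 = 1
  c[17] = d·G[:,17] = (01011100000111010000110001)·(00000000000010000000000000) mod 2 = 0+0+0+0+0+0+0+0+0+0+0+0+1+0+0+0+0+0+0+0+0+0+0+0+0+0 mod 2 = 1
  c[18] = d·G[:,18] = (01011100000111010000110001)·(00000000000001000000000000) mod 2 = 0+0+0+0+0+0+0+0+0+0+0+0+0+1+0+0+0+0+0+0+0+0+0+0+0+0 mod 2 = 1
  c[19] = d·G[:,19] = (01011100000111010000110001)·(00000000000000100000000000) mod 2 = 0+0+0+0+0+0+0+0+0+0+0+0+0+0+0+0+0+0+0+0+0+0+0+0+0+0 mod 2 = 0
  c[20] = d·G[:,20] = (01011100000111010000110001)·(00000000000000010000000000) mod 2 = 0+0+0+0+0+0+0+0+0+0+0+0+0+0+0+1+0+0+0+0+0+0+0+0+0+0 mod 2 = 1
  c[21] = d·G[:,21] = (01011100000111010000110001)·(00000000000000001000000000) mod 2 = 0+0+0+0+0+0+0+0+0+0+0+0+0+0+0+0+0+0+0+0+0+0+0+0+0+0 mod 2 = 0
  c[22] = d·G[:,22] = (01011100000111010000110001)·(00000000000000000100000000) mod 2 = 0+0+0+0+0+0+0+0+0+0+0+0+0+0+0+0+0+0+0+0+0+0+0+0+0+0 mod 2 = 0
  c[23] = d·G[:,23] = (01011100000111010000110001)·(00000000000000000010000000) mod 2 = 0+0+0+0+0+0+0+0+0+0+0+0+0+0+0+0+0+0+0+0+0+0+0+0+0+0 mod 2 = 0
  c[24] = d·G[:,24] = (01011100000111010000110001)·(00000000000000000001000000) mod 2 = 0+0+0+0+0+0+0+0+0+0+0+0+0+0+0+0+0+0+0+0+0+0+0+0+0+0 mod 2 = 0
  c[25] = d·G[:,25] = (01011100000111010000110001)·(00000000000000000000100000) mod 2 = 0+0+0+0+0+0+0+0+0+0+0+0+0+0+0+0+0+0+0+0+1+0+0+0+0+0 mod 2 = 1
  c[26] = d·G[:,26] = (01011100000111010000110001)·(00000000000000000000010000) mod 2 = 0+0+0+0+0+0+0+0+0+0+0+0+0+0+0+0+0+0+0+0+0+1+0+0+0+0 mod 2 = 1
  c[27] = d·G[:,27] = (01011100000111010000110001)·(00000000000000000000001000) mod 2 = 0+0+0+0+0+0+0+0+0+0+0+0+0+0+0+0+0+0+0+0+0+0+0+0+0+0 mod 2 = 0
  c[28] = d·G[:,28] = (01011100000111010000110001)·(00000000000000000000000100) mod 2 = 0+0+0+0+0+0+0+0+0+0+0+0+0+0+0+0+0+0+0+0+0+0+0+0+0+0 mod 2 = 0
  c[29] = d·G[:,29] = (01011100000111010000110001)·(00000000000000000000000010) mod 2 = 0+0+0+0+0+0+0+0+0+0+0+0+0+0+0+0+0+0+0+0+0+0+0+0+0+0 mod 2 = 0
  c[30] = d·G[:,30] = (01011100000111010000110001)·(00000000000000000000000001) mod 2 = 0+0+0+0+0+0+0+0+0+0+0+0+0+0+0+0+0+0+0+0+0+0+0+0+0+1 mod 2 = 1
Codeword = 0100101111000001111010000110001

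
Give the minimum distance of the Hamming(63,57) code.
d_min = 3 (every single-error-correcting Hamming code has d_min = 3).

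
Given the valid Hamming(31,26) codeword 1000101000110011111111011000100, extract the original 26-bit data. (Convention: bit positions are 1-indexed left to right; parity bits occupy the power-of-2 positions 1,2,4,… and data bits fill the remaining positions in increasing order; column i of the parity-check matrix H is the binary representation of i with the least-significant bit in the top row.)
Parity bits occupy power-of-2 positions; data bits are at positions {3,5,6,7,9,10,11,12,13,14,15,17,18,19,20,21,22,23,24,25,26,27,28,29,30,31} (1-indexed).
Extract: c[3]=0 c[5]=1 c[6]=0 c[7]=1 c[9]=0 c[10]=0 c[11]=1 c[12]=1 c[13]=0 c[14]=0 c[15]=1 c[17]=1 c[18]=1 c[19]=1 c[20]=1 c[21]=1 c[22]=1 c[23]=0 c[24]=1 c[25]=1 c[26]=0 c[27]=0 c[28]=0 c[29]=1 c[30]=0 c[31]=0
Data = 01010011001111111011000100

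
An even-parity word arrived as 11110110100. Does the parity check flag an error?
Sum of received bits: 1+1+1+1+0+1+1+0+1+0+0 = 7; 7 mod 2 = 1. Result is 1 ≠ 0 → error detected.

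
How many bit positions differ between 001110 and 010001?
XOR = 011111, count of 1s = 5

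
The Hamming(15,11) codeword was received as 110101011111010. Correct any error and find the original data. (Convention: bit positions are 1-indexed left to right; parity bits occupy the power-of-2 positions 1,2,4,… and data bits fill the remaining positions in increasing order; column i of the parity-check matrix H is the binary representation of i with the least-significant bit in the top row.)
Syndrome s = H · r^T (mod 2), r = 110101011111010:
  s[0] = (101010101010101)·(110101011111010) mod 2 = 1+0+0+0+0+0+0+0+1+0+1+0+0+0+0 mod 2 = 1
  s[1] = (011001100110011)·(110101011111010) mod 2 = 0+1+0+0+0+1+0+0+0+1+1+0+0+1+0 mod 2 = 1
  s[2] = (000111100001111)·(110101011111010) mod 2 = 0+0+0+1+0+1+0+0+0+0+0+1+0+1+0 mod 2 = 0
  s[3] = (000000011111111)·(110101011111010) mod 2 = 0+0+0+0+0+0+0+1+1+1+1+1+0+1+0 mod 2 = 0
Syndrome = 1100
Column 3 of H equals this syndrome → error at bit 3 (1-indexed).
Flip bit 3: 110101011111010 → 111101011111010
Extract data bits at positions {3,5,6,7,9,10,11,12,13,14,15}: 10101111010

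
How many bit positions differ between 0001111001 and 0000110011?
XOR = 0001001010, count of 1s = 3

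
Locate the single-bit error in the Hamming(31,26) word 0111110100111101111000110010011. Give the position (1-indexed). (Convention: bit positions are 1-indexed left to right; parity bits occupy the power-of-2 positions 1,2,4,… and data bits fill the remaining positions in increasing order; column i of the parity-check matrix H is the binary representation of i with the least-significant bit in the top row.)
Syndrome s = H · r^T (mod 2), r = 0111110100111101111000110010011:
  s[0] = (1010101010101010101010101010101)·(0111110100111101111000110010011) mod 2 = 0+0+1+0+1+0+0+0+0+0+1+0+1+0+0+0+1+0+1+0+0+0+1+0+0+0+1+0+0+0+1 mod 2 = 1
  s[1] = (0110011001100110011001100110011)·(0111110100111101111000110010011) mod 2 = 0+1+1+0+0+1+0+0+0+0+1+0+0+1+0+0+0+1+1+0+0+0+1+0+0+0+1+0+0+1+1 mod 2 = 1
  s[2] = (0001111000011110000111100001111)·(0111110100111101111000110010011) mod 2 = 0+0+0+1+1+1+0+0+0+0+0+1+1+1+0+0+0+0+0+0+0+0+1+0+0+0+0+0+0+1+1 mod 2 = 1
  s[3] = (0000000111111110000000011111111)·(0111110100111101111000110010011) mod 2 = 0+0+0+0+0+0+0+1+0+0+1+1+1+1+0+0+0+0+0+0+0+0+0+1+0+0+1+0+0+1+1 mod 2 = 1
  s[4] = (0000000000000001111111111111111)·(0111110100111101111000110010011) mod 2 = 0+0+0+0+0+0+0+0+0+0+0+0+0+0+0+1+1+1+1+0+0+0+1+1+0+0+1+0+0+1+1 mod 2 = 1
Syndrome = 11111
Column i of H is the binary representation of i, so the syndrome is the binary index of the flipped bit.
Read s = 11111 with s[0] as LSB: 1·2^0 + 1·2^1 + 1·2^2 + 1·2^3 + 1·2^4 = 31.
Error is at bit position 31.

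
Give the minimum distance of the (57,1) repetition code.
d_min = 57 (the only two codewords are 0…0 and 1…1, differing in all 57 positions).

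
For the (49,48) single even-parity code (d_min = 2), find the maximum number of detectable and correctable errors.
Detection only: up to d_min − 1 = 1 errors.
Correction: up to ⌊(d_min − 1)/2⌋ = ⌊1/2⌋ = 0 errors.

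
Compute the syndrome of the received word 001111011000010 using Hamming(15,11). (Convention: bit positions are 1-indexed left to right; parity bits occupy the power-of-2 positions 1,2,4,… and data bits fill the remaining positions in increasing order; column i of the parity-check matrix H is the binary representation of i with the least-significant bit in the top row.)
Syndrome s = H · r^T (mod 2), r = 001111011000010:
  s[0] = (101010101010101)·(001111011000010) mod 2 = 0+0+1+0+1+0+0+0+1+0+0+0+0+0+0 mod 2 = 1
  s[1] = (011001100110011)·(001111011000010) mod 2 = 0+0+1+0+0+1+0+0+0+0+0+0+0+1+0 mod 2 = 1
  s[2] = (000111100001111)·(001111011000010) mod 2 = 0+0+0+1+1+1+0+0+0+0+0+0+0+1+0 mod 2 = 0
  s[3] = (000000011111111)·(001111011000010) mod 2 = 0+0+0+0+0+0+0+1+1+0+0+0+0+1+0 mod 2 = 1
Syndrome = 1101
Non-zero syndrome: error at position 11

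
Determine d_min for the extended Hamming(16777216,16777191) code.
d_min = 4 (adding an overall parity bit to Hamming(16777215,16777191) raises d_min from 3 to 4).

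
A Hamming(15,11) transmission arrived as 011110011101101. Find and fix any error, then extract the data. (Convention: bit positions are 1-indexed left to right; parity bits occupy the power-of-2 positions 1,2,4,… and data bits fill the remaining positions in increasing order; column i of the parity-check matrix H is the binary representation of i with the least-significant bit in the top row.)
Syndrome s = H · r^T (mod 2), r = 011110011101101:
  s[0] = (101010101010101)·(011110011101101) mod 2 = 0+0+1+0+1+0+0+0+1+0+0+0+1+0+1 mod 2 = 1
  s[1] = (011001100110011)·(011110011101101) mod 2 = 0+1+1+0+0+0+0+0+0+1+0+0+0+0+1 mod 2 = 0
  s[2] = (000111100001111)·(011110011101101) mod 2 = 0+0+0+1+1+0+0+0+0+0+0+1+1+0+1 mod 2 = 1
  s[3] = (000000011111111)·(011110011101101) mod 2 = 0+0+0+0+0+0+0+1+1+1+0+1+1+0+1 mod 2 = 0
Syndrome = 1010
Column 5 of H equals this syndrome → error at bit 5 (1-indexed).
Flip bit 5: 011110011101101 → 011100011101101
Extract data bits at positions {3,5,6,7,9,10,11,12,13,14,15}: 10001101101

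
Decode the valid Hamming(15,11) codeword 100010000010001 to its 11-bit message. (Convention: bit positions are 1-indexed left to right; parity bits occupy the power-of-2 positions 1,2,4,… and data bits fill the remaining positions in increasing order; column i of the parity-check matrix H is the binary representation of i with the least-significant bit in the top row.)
Parity bits occupy power-of-2 positions; data bits are at positions {3,5,6,7,9,10,11,12,13,14,15} (1-indexed).
Extract: c[3]=0 c[5]=1 c[6]=0 c[7]=0 c[9]=0 c[10]=0 c[11]=1 c[12]=0 c[13]=0 c[14]=0 c[15]=1
Data = 01000010001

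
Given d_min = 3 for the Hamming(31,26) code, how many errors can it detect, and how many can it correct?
Detection only: up to d_min − 1 = 2 errors.
Correction: up to ⌊(d_min − 1)/2⌋ = ⌊2/2⌋ = 1 errors.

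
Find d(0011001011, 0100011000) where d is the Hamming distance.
XOR = 0111010011, count of 1s = 6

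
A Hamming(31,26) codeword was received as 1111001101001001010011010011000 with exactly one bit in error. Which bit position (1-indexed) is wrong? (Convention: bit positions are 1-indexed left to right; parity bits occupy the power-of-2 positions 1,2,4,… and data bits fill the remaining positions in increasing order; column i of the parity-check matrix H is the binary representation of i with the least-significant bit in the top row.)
Syndrome s = H · r^T (mod 2), r = 1111001101001001010011010011000:
  s[0] = (1010101010101010101010101010101)·(1111001101001001010011010011000) mod 2 = 1+0+1+0+0+0+1+0+0+0+0+0+1+0+0+0+0+0+0+0+1+0+0+0+0+0+1+0+0+0+0 mod 2 = 0
  s[1] = (0110011001100110011001100110011)·(1111001101001001010011010011000) mod 2 = 0+1+1+0+0+0+1+0+0+1+0+0+0+0+0+0+0+1+0+0+0+1+0+0+0+0+1+0+0+0+0 mod 2 = 1
  s[2] = (0001111000011110000111100001111)·(1111001101001001010011010011000) mod 2 = 0+0+0+1+0+0+1+0+0+0+0+0+1+0+0+0+0+0+0+0+1+1+0+0+0+0+0+1+0+0+0 mod 2 = 0
  s[3] = (0000000111111110000000011111111)·(1111001101001001010011010011000) mod 2 = 0+0+0+0+0+0+0+1+0+1+0+0+1+0+0+0+0+0+0+0+0+0+0+1+0+0+1+1+0+0+0 mod 2 = 0
  s[4] = (0000000000000001111111111111111)·(1111001101001001010011010011000) mod 2 = 0+0+0+0+0+0+0+0+0+0+0+0+0+0+0+1+0+1+0+0+1+1+0+1+0+0+1+1+0+0+0 mod 2 = 1
Syndrome = 01001
Column i of H is the binary representation of i, so the syndrome is the binary index of the flipped bit.
Read s = 01001 with s[0] as LSB: 0·2^0 + 1·2^1 + 0·2^2 + 0·2^3 + 1·2^4 = 18.
Error is at bit position 18.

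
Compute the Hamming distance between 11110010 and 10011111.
XOR = 01101101, count of 1s = 5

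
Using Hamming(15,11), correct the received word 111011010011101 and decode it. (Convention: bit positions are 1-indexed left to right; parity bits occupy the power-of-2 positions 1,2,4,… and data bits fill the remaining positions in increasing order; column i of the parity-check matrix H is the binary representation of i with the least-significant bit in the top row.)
Syndrome s = H · r^T (mod 2), r = 111011010011101:
  s[0] = (101010101010101)·(111011010011101) mod 2 = 1+0+1+0+1+0+0+0+0+0+1+0+1+0+1 mod 2 = 0
  s[1] = (011001100110011)·(111011010011101) mod 2 = 0+1+1+0+0+1+0+0+0+0+1+0+0+0+1 mod 2 = 1
  s[2] = (000111100001111)·(111011010011101) mod 2 = 0+0+0+0+1+1+0+0+0+0+0+1+1+0+1 mod 2 = 1
  s[3] = (000000011111111)·(111011010011101) mod 2 = 0+0+0+0+0+0+0+1+0+0+1+1+1+0+1 mod 2 = 1
Syndrome = 0111
Column 14 of H equals this syndrome → error at bit 14 (1-indexed).
Flip bit 14: 111011010011101 → 111011010011111
Extract data bits at positions {3,5,6,7,9,10,11,12,13,14,15}: 11100011111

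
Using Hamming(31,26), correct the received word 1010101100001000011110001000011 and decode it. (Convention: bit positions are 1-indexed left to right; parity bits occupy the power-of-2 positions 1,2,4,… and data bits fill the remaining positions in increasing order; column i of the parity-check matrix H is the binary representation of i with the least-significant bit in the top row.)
Syndrome s = H · r^T (mod 2), r = 1010101100001000011110001000011:
  s[0] = (1010101010101010101010101010101)·(1010101100001000011110001000011) mod 2 = 1+0+1+0+1+0+1+0+0+0+0+0+1+0+0+0+0+0+1+0+1+0+0+0+1+0+0+0+0+0+1 mod 2 = 1
  s[1] = (0110011001100110011001100110011)·(1010101100001000011110001000011) mod 2 = 0+0+1+0+0+0+1+0+0+0+0+0+0+0+0+0+0+1+1+0+0+0+0+0+0+0+0+0+0+1+1 mod 2 = 0
  s[2] = (0001111000011110000111100001111)·(1010101100001000011110001000011) mod 2 = 0+0+0+0+1+0+1+0+0+0+0+0+1+0+0+0+0+0+0+1+1+0+0+0+0+0+0+0+0+1+1 mod 2 = 1
  s[3] = (0000000111111110000000011111111)·(1010101100001000011110001000011) mod 2 = 0+0+0+0+0+0+0+1+0+0+0+0+1+0+0+0+0+0+0+0+0+0+0+0+1+0+0+0+0+1+1 mod 2 = 1
  s[4] = (0000000000000001111111111111111)·(1010101100001000011110001000011) mod 2 = 0+0+0+0+0+0+0+0+0+0+0+0+0+0+0+0+0+1+1+1+1+0+0+0+1+0+0+0+0+1+1 mod 2 = 1
Syndrome = 10111
Column 29 of H equals this syndrome → error at bit 29 (1-indexed).
Flip bit 29: 1010101100001000011110001000011 → 1010101100001000011110001000111
Extract data bits at positions {3,5,6,7,9,10,11,12,13,14,15,17,18,19,20,21,22,23,24,25,26,27,28,29,30,31}: 11010000100011110001000111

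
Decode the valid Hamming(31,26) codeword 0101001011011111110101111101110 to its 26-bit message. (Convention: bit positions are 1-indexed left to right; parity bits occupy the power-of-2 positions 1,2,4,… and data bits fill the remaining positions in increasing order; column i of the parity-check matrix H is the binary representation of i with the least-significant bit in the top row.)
Parity bits occupy power-of-2 positions; data bits are at positions {3,5,6,7,9,10,11,12,13,14,15,17,18,19,20,21,22,23,24,25,26,27,28,29,30,31} (1-indexed).
Extract: c[3]=0 c[5]=0 c[6]=0 c[7]=1 c[9]=1 c[10]=1 c[11]=0 c[12]=1 c[13]=1 c[14]=1 c[15]=1 c[17]=1 c[18]=1 c[19]=0 c[20]=1 c[21]=0 c[22]=1 c[23]=1 c[24]=1 c[25]=1 c[26]=1 c[27]=0 c[28]=1 c[29]=1 c[30]=1 c[31]=0
Data = 00011101111110101111101110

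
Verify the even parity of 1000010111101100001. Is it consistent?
Sum of all bits: 1+0+0+0+0+1+0+1+1+1+1+0+1+1+0+0+0+0+1 = 9; 9 mod 2 = 1. Result is 1 → parity error detected.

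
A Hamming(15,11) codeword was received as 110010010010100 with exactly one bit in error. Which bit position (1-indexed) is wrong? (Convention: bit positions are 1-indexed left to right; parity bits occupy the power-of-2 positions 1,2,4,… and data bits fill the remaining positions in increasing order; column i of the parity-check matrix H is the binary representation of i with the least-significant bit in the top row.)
Syndrome s = H · r^T (mod 2), r = 110010010010100:
  s[0] = (101010101010101)·(110010010010100) mod 2 = 1+0+0+0+1+0+0+0+0+0+1+0+1+0+0 mod 2 = 0
  s[1] = (011001100110011)·(110010010010100) mod 2 = 0+1+0+0+0+0+0+0+0+0+1+0+0+0+0 mod 2 = 0
  s[2] = (000111100001111)·(110010010010100) mod 2 = 0+0+0+0+1+0+0+0+0+0+0+0+1+0+0 mod 2 = 0
  s[3] = (000000011111111)·(110010010010100) mod 2 = 0+0+0+0+0+0+0+1+0+0+1+0+1+0+0 mod 2 = 1
Syndrome = 0001
Column i of H is the binary representation of i, so the syndrome is the binary index of the flipped bit.
Read s = 0001 with s[0] as LSB: 0·2^0 + 0·2^1 + 0·2^2 + 1·2^3 = 8.
Error is at bit position 8.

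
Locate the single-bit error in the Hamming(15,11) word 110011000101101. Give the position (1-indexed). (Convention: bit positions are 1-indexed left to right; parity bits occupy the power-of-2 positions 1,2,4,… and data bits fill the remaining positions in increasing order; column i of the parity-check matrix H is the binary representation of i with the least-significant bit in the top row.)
Syndrome s = H · r^T (mod 2), r = 110011000101101:
  s[0] = (101010101010101)·(110011000101101) mod 2 = 1+0+0+0+1+0+0+0+0+0+0+0+1+0+1 mod 2 = 0
  s[1] = (011001100110011)·(110011000101101) mod 2 = 0+1+0+0+0+1+0+0+0+1+0+0+0+0+1 mod 2 = 0
  s[2] = (000111100001111)·(110011000101101) mod 2 = 0+0+0+0+1+1+0+0+0+0+0+1+1+0+1 mod 2 = 1
  s[3] = (000000011111111)·(110011000101101) mod 2 = 0+0+0+0+0+0+0+0+0+1+0+1+1+0+1 mod 2 = 0
Syndrome = 0010
Column i of H is the binary representation of i, so the syndrome is the binary index of the flipped bit.
Read s = 0010 with s[0] as LSB: 0·2^0 + 0·2^1 + 1·2^2 + 0·2^3 = 4.
Error is at bit position 4.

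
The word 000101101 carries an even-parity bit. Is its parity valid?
Sum of all bits: 0+0+0+1+0+1+1+0+1 = 4; 4 mod 2 = 0. Result is 0 → valid parity.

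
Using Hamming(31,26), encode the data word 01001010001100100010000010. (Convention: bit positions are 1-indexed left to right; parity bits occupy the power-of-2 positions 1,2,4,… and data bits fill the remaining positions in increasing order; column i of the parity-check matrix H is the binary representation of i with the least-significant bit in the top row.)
Codeword c = d · G (mod 2), d = 01001010001100100010000010:
  c[0] = d·G[:,0] = (01001010001100100010000010)·(11011010101101010101010101) mod 2 = 0+1+0+0+1+0+1+0+0+0+1+1+0+0+0+0+0+0+0+0+0+0+0+0+0+0 mod 2 = 1
  c[1] = d·G[:,1] = (01001010001100100010000010)·(10110110011011001100110011) mod 2 = 0+0+0+0+0+0+1+0+0+0+1+0+0+0+0+0+0+0+0+0+0+0+0+0+1+0 mod 2 = 1
  c[2] = d·G[:,2] = (01001010001100100010000010)·(10000000000000000000000000) mod 2 = 0+0+0+0+0+0+0+0+0+0+0+0+0+0+0+0+0+0+0+0+0+0+0+0+0+0 mod 2 = 0
  c[3] = d·G[:,3] = (01001010001100100010000010)·(01110001111000111100001111) mod 2 = 0+1+0+0+0+0+0+0+0+0+1+0+0+0+1+0+0+0+0+0+0+0+0+0+1+0 mod 2 = 0
  c[4] = d·G[:,4] = (01001010001100100010000010)·(01000000000000000000000000) mod 2 = 0+1+0+0+0+0+0+0+0+0+0+0+0+0+0+0+0+0+0+0+0+0+0+0+0+0 mod 2 = 1
  c[5] = d·G[:,5] = (01001010001100100010000010)·(00100000000000000000000000) mod 2 = 0+0+0+0+0+0+0+0+0+0+0+0+0+0+0+0+0+0+0+0+0+0+0+0+0+0 mod 2 = 0
  c[6] = d·G[:,6] = (01001010001100100010000010)·(00010000000000000000000000) mod 2 = 0+0+0+0+0+0+0+0+0+0+0+0+0+0+0+0+0+0+0+0+0+0+0+0+0+0 mod 2 = 0
  c[7] = d·G[:,7] = (01001010001100100010000010)·(00001111111000000011111111) mod 2 = 0+0+0+0+1+0+1+0+0+0+1+0+0+0+0+0+0+0+1+0+0+0+0+0+1+0 mod 2 = 1
  c[8] = d·G[:,8] = (01001010001100100010000010)·(00001000000000000000000000) mod 2 = 0+0+0+0+1+0+0+0+0+0+0+0+0+0+0+0+0+0+0+0+0+0+0+0+0+0 mod 2 = 1
  c[9] = d·G[:,9] = (01001010001100100010000010)·(00000100000000000000000000) mod 2 = 0+0+0+0+0+0+0+0+0+0+0+0+0+0+0+0+0+0+0+0+0+0+0+0+0+0 mod 2 = 0
  c[10] = d·G[:,10] = (01001010001100100010000010)·(00000010000000000000000000) mod 2 = 0+0+0+0+0+0+1+0+0+0+0+0+0+0+0+0+0+0+0+0+0+0+0+0+0+0 mod 2 = 1
  c[11] = d·G[:,11] = (01001010001100100010000010)·(00000001000000000000000000) mod 2 = 0+0+0+0+0+0+0+0+0+0+0+0+0+0+0+0+0+0+0+0+0+0+0+0+0+0 mod 2 = 0
  c[12] = d·G[:,12] = (01001010001100100010000010)·(00000000100000000000000000) mod 2 = 0+0+0+0+0+0+0+0+0+0+0+0+0+0+0+0+0+0+0+0+0+0+0+0+0+0 mod 2 = 0
  c[13] = d·G[:,13] = (01001010001100100010000010)·(00000000010000000000000000) mod 2 = 0+0+0+0+0+0+0+0+0+0+0+0+0+0+0+0+0+0+0+0+0+0+0+0+0+0 mod 2 = 0
  c[14] = d·G[:,14] = (01001010001100100010000010)·(00000000001000000000000000) mod 2 = 0+0+0+0+0+0+0+0+0+0+1+0+0+0+0+0+0+0+0+0+0+0+0+0+0+0 mod 2 = 1
  c[15] = d·G[:,15] = (01001010001100100010000010)·(00000000000111111111111111) mod 2 = 0+0+0+0+0+0+0+0+0+0+0+1+0+0+1+0+0+0+1+0+0+0+0+0+1+0 mod 2 = 0
  c[16] = d·G[:,16] = (01001010001100100010000010)·(00000000000100000000000000) mod 2 = 0+0+0+0+0+0+0+0+0+0+0+1+0+0+0+0+0+0+0+0+0+0+0+0+0+0 mod 2 = 1
  c[17] = d·G[:,17] = (01001010001100100010000010)·(00000000000010000000000000) mod 2 = 0+0+0+0+0+0+0+0+0+0+0+0+0+0+0+0+0+0+0+0+0+0+0+0+0+0 mod 2 = 0
  c[18] = d·G[:,18] = (01001010001100100010000010)·(00000000000001000000000000) mod 2 = 0+0+0+0+0+0+0+0+0+0+0+0+0+0+0+0+0+0+0+0+0+0+0+0+0+0 mod 2 = 0
  c[19] = d·G[:,19] = (01001010001100100010000010)·(00000000000000100000000000) mod 2 = 0+0+0+0+0+0+0+0+0+0+0+0+0+0+1+0+0+0+0+0+0+0+0+0+0+0 mod 2 = 1
  c[20] = d·G[:,20] = (01001010001100100010000010)·(00000000000000010000000000) mod 2 = 0+0+0+0+0+0+0+0+0+0+0+0+0+0+0+0+0+0+0+0+0+0+0+0+0+0 mod 2 = 0
  c[21] = d·G[:,21] = (01001010001100100010000010)·(00000000000000001000000000) mod 2 = 0+0+0+0+0+0+0+0+0+0+0+0+0+0+0+0+0+0+0+0+0+0+0+0+0+0 mod 2 = 0
  c[22] = d·G[:,22] = (01001010001100100010000010)·(00000000000000000100000000) mod 2 = 0+0+0+0+0+0+0+0+0+0+0+0+0+0+0+0+0+0+0+0+0+0+0+0+0+0 mod 2 = 0
  c[23] = d·G[:,23] = (01001010001100100010000010)·(00000000000000000010000000) mod 2 = 0+0+0+0+0+0+0+0+0+0+0+0+0+0+0+0+0+0+1+0+0+0+0+0+0+0 mod 2 = 1
  c[24] = d·G[:,24] = (01001010001100100010000010)·(00000000000000000001000000) mod 2 = 0+0+0+0+0+0+0+0+0+0+0+0+0+0+0+0+0+0+0+0+0+0+0+0+0+0 mod 2 = 0
  c[25] = d·G[:,25] = (01001010001100100010000010)·(00000000000000000000100000) mod 2 = 0+0+0+0+0+0+0+0+0+0+0+0+0+0+0+0+0+0+0+0+0+0+0+0+0+0 mod 2 = 0
  c[26] = d·G[:,26] = (01001010001100100010000010)·(00000000000000000000010000) mod 2 = 0+0+0+0+0+0+0+0+0+0+0+0+0+0+0+0+0+0+0+0+0+0+0+0+0+0 mod 2 = 0
  c[27] = d·G[:,27] = (01001010001100100010000010)·(00000000000000000000001000) mod 2 = 0+0+0+0+0+0+0+0+0+0+0+0+0+0+0+0+0+0+0+0+0+0+0+0+0+0 mod 2 = 0
  c[28] = d·G[:,28] = (01001010001100100010000010)·(00000000000000000000000100) mod 2 = 0+0+0+0+0+0+0+0+0+0+0+0+0+0+0+0+0+0+0+0+0+0+0+0+0+0 mod 2 = 0
  c[29] = d·G[:,29] = (01001010001100100010000010)·(00000000000000000000000010) mod 2 = 0+0+0+0+0+0+0+0+0+0+0+0+0+0+0+0+0+0+0+0+0+0+0+0+1+0 mod 2 = 1
  c[30] = d·G[:,30] = (01001010001100100010000010)·(00000000000000000000000001) mod 2 = 0+0+0+0+0+0+0+0+0+0+0+0+0+0+0+0+0+0+0+0+0+0+0+0+0+0 mod 2 = 0
Codeword = 1100100110100010100100010000010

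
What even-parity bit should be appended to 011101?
Sum of data bits: 0+1+1+1+0+1 = 4.
4 mod 2 = 0, so parity bit = 0.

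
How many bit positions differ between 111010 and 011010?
XOR = 100000, count of 1s = 1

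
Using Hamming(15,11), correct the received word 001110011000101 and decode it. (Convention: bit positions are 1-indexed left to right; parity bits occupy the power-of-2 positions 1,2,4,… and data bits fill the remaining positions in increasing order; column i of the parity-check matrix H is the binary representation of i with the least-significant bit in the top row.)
Syndrome s = H · r^T (mod 2), r = 001110011000101:
  s[0] = (101010101010101)·(001110011000101) mod 2 = 0+0+1+0+1+0+0+0+1+0+0+0+1+0+1 mod 2 = 1
  s[1] = (011001100110011)·(001110011000101) mod 2 = 0+0+1+0+0+0+0+0+0+0+0+0+0+0+1 mod 2 = 0
  s[2] = (000111100001111)·(001110011000101) mod 2 = 0+0+0+1+1+0+0+0+0+0+0+0+1+0+1 mod 2 = 0
  s[3] = (000000011111111)·(001110011000101) mod 2 = 0+0+0+0+0+0+0+1+1+0+0+0+1+0+1 mod 2 = 0
Syndrome = 1000
Column 1 of H equals this syndrome → error at bit 1 (1-indexed).
Flip bit 1: 001110011000101 → 101110011000101
Extract data bits at positions {3,5,6,7,9,10,11,12,13,14,15}: 11001000101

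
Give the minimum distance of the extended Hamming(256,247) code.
d_min = 4 (adding an overall parity bit to Hamming(255,247) raises d_min from 3 to 4).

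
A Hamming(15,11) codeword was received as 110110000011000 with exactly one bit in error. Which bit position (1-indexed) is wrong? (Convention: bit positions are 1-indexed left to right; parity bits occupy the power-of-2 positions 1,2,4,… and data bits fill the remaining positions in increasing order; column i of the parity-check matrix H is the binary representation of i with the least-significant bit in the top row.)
Syndrome s = H · r^T (mod 2), r = 110110000011000:
  s[0] = (101010101010101)·(110110000011000) mod 2 = 1+0+0+0+1+0+0+0+0+0+1+0+0+0+0 mod 2 = 1
  s[1] = (011001100110011)·(110110000011000) mod 2 = 0+1+0+0+0+0+0+0+0+0+1+0+0+0+0 mod 2 = 0
  s[2] = (000111100001111)·(110110000011000) mod 2 = 0+0+0+1+1+0+0+0+0+0+0+1+0+0+0 mod 2 = 1
  s[3] = (000000011111111)·(110110000011000) mod 2 = 0+0+0+0+0+0+0+0+0+0+1+1+0+0+0 mod 2 = 0
Syndrome = 1010
Column i of H is the binary representation of i, so the syndrome is the binary index of the flipped bit.
Read s = 1010 with s[0] as LSB: 1·2^0 + 0·2^1 + 1·2^2 + 0·2^3 = 5.
Error is at bit position 5.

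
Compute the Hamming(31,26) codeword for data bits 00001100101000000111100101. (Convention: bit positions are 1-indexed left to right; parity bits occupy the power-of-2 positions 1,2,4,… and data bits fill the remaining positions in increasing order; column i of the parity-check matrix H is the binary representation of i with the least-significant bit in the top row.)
Codeword c = d · G (mod 2), d = 00001100101000000111100101:
  c[0] = d·G[:,0] = (00001100101000000111100101)·(11011010101101010101010101) mod 2 = 0+0+0+0+1+0+0+0+1+0+1+0+0+0+0+0+0+1+0+1+0+0+0+1+0+1 mod 2 = 1
  c[1] = d·G[:,1] = (00001100101000000111100101)·(10110110011011001100110011) mod 2 = 0+0+0+0+0+1+0+0+0+0+1+0+0+0+0+0+0+1+0+0+1+0+0+0+0+1 mod 2 = 1
  c[2] = d·G[:,2] = (00001100101000000111100101)·(10000000000000000000000000) mod 2 = 0+0+0+0+0+0+0+0+0+0+0+0+0+0+0+0+0+0+0+0+0+0+0+0+0+0 mod 2 = 0
  c[3] = d·G[:,3] = (00001100101000000111100101)·(01110001111000111100001111) mod 2 = 0+0+0+0+0+0+0+0+1+0+1+0+0+0+0+0+0+1+0+0+0+0+0+1+0+1 mod 2 = 1
  c[4] = d·G[:,4] = (00001100101000000111100101)·(01000000000000000000000000) mod 2 = 0+0+0+0+0+0+0+0+0+0+0+0+0+0+0+0+0+0+0+0+0+0+0+0+0+0 mod 2 = 0
  c[5] = d·G[:,5] = (00001100101000000111100101)·(00100000000000000000000000) mod 2 = 0+0+0+0+0+0+0+0+0+0+0+0+0+0+0+0+0+0+0+0+0+0+0+0+0+0 mod 2 = 0
  c[6] = d·G[:,6] = (00001100101000000111100101)·(00010000000000000000000000) mod 2 = 0+0+0+0+0+0+0+0+0+0+0+0+0+0+0+0+0+0+0+0+0+0+0+0+0+0 mod 2 = 0
  c[7] = d·G[:,7] = (00001100101000000111100101)·(00001111111000000011111111) mod 2 = 0+0+0+0+1+1+0+0+1+0+1+0+0+0+0+0+0+0+1+1+1+0+0+1+0+1 mod 2 = 1
  c[8] = d·G[:,8] = (00001100101000000111100101)·(00001000000000000000000000) mod 2 = 0+0+0+0+1+0+0+0+0+0+0+0+0+0+0+0+0+0+0+0+0+0+0+0+0+0 mod 2 = 1
  c[9] = d·G[:,9] = (00001100101000000111100101)·(00000100000000000000000000) mod 2 = 0+0+0+0+0+1+0+0+0+0+0+0+0+0+0+0+0+0+0+0+0+0+0+0+0+0 mod 2 = 1
  c[10] = d·G[:,10] = (00001100101000000111100101)·(00000010000000000000000000) mod 2 = 0+0+0+0+0+0+0+0+0+0+0+0+0+0+0+0+0+0+0+0+0+0+0+0+0+0 mod 2 = 0
  c[11] = d·G[:,11] = (00001100101000000111100101)·(00000001000000000000000000) mod 2 = 0+0+0+0+0+0+0+0+0+0+0+0+0+0+0+0+0+0+0+0+0+0+0+0+0+0 mod 2 = 0
  c[12] = d·G[:,12] = (00001100101000000111100101)·(00000000100000000000000000) mod 2 = 0+0+0+0+0+0+0+0+1+0+0+0+0+0+0+0+0+0+0+0+0+0+0+0+0+0 mod 2 = 1
  c[13] = d·G[:,13] = (00001100101000000111100101)·(00000000010000000000000000) mod 2 = 0+0+0+0+0+0+0+0+0+0+0+0+0+0+0+0+0+0+0+0+0+0+0+0+0+0 mod 2 = 0
  c[14] = d·G[:,14] = (00001100101000000111100101)·(00000000001000000000000000) mod 2 = 0+0+0+0+0+0+0+0+0+0+1+0+0+0+0+0+0+0+0+0+0+0+0+0+0+0 mod 2 = 1
  c[15] = d·G[:,15] = (00001100101000000111100101)·(00000000000111111111111111) mod 2 = 0+0+0+0+0+0+0+0+0+0+0+0+0+0+0+0+0+1+1+1+1+0+0+1+0+1 mod 2 = 0
  c[16] = d·G[:,16] = (00001100101000000111100101)·(00000000000100000000000000) mod 2 = 0+0+0+0+0+0+0+0+0+0+0+0+0+0+0+0+0+0+0+0+0+0+0+0+0+0 mod 2 = 0
  c[17] = d·G[:,17] = (00001100101000000111100101)·(00000000000010000000000000) mod 2 = 0+0+0+0+0+0+0+0+0+0+0+0+0+0+0+0+0+0+0+0+0+0+0+0+0+0 mod 2 = 0
  c[18] = d·G[:,18] = (00001100101000000111100101)·(00000000000001000000000000) mod 2 = 0+0+0+0+0+0+0+0+0+0+0+0+0+0+0+0+0+0+0+0+0+0+0+0+0+0 mod 2 = 0
  c[19] = d·G[:,19] = (00001100101000000111100101)·(00000000000000100000000000) mod 2 = 0+0+0+0+0+0+0+0+0+0+0+0+0+0+0+0+0+0+0+0+0+0+0+0+0+0 mod 2 = 0
  c[20] = d·G[:,20] = (00001100101000000111100101)·(00000000000000010000000000) mod 2 = 0+0+0+0+0+0+0+0+0+0+0+0+0+0+0+0+0+0+0+0+0+0+0+0+0+0 mod 2 = 0
  c[21] = d·G[:,21] = (00001100101000000111100101)·(00000000000000001000000000) mod 2 = 0+0+0+0+0+0+0+0+0+0+0+0+0+0+0+0+0+0+0+0+0+0+0+0+0+0 mod 2 = 0
  c[22] = d·G[:,22] = (00001100101000000111100101)·(00000000000000000100000000) mod 2 = 0+0+0+0+0+0+0+0+0+0+0+0+0+0+0+0+0+1+0+0+0+0+0+0+0+0 mod 2 = 1
  c[23] = d·G[:,23] = (00001100101000000111100101)·(00000000000000000010000000) mod 2 = 0+0+0+0+0+0+0+0+0+0+0+0+0+0+0+0+0+0+1+0+0+0+0+0+0+0 mod 2 = 1
  c[24] = d·G[:,24] = (00001100101000000111100101)·(00000000000000000001000000) mod 2 = 0+0+0+0+0+0+0+0+0+0+0+0+0+0+0+0+0+0+0+1+0+0+0+0+0+0 mod 2 = 1
  c[25] = d·G[:,25] = (00001100101000000111100101)·(00000000000000000000100000) mod 2 = 0+0+0+0+0+0+0+0+0+0+0+0+0+0+0+0+0+0+0+0+1+0+0+0+0+0 mod 2 = 1
  c[26] = d·G[:,26] = (00001100101000000111100101)·(00000000000000000000010000) mod 2 = 0+0+0+0+0+0+0+0+0+0+0+0+0+0+0+0+0+0+0+0+0+0+0+0+0+0 mod 2 = 0
  c[27] = d·G[:,27] = (00001100101000000111100101)·(00000000000000000000001000) mod 2 = 0+0+0+0+0+0+0+0+0+0+0+0+0+0+0+0+0+0+0+0+0+0+0+0+0+0 mod 2 = 0
  c[28] = d·G[:,28] = (00001100101000000111100101)·(00000000000000000000000100) mod 2 = 0+0+0+0+0+0+0+0+0+0+0+0+0+0+0+0+0+0+0+0+0+0+0+1+0+0 mod 2 = 1
  c[29] = d·G[:,29] = (00001100101000000111100101)·(00000000000000000000000010) mod 2 = 0+0+0+0+0+0+0+0+0+0+0+0+0+0+0+0+0+0+0+0+0+0+0+0+0+0 mod 2 = 0
  c[30] = d·G[:,30] = (00001100101000000111100101)·(00000000000000000000000001) mod 2 = 0+0+0+0+0+0+0+0+0+0+0+0+0+0+0+0+0+0+0+0+0+0+0+0+0+1 mod 2 = 1
Codeword = 1101000111001010000000111100101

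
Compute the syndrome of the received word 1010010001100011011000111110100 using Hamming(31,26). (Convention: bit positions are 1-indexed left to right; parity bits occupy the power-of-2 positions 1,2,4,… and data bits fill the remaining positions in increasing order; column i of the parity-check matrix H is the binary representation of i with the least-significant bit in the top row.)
Syndrome s = H · r^T (mod 2), r = 1010010001100011011000111110100:
  s[0] = (1010101010101010101010101010101)·(1010010001100011011000111110100) mod 2 = 1+0+1+0+0+0+0+0+0+0+1+0+0+0+1+0+0+0+1+0+0+0+1+0+1+0+1+0+1+0+0 mod 2 = 1
  s[1] = (0110011001100110011001100110011)·(1010010001100011011000111110100) mod 2 = 0+0+1+0+0+1+0+0+0+1+1+0+0+0+1+0+0+1+1+0+0+0+1+0+0+1+1+0+0+0+0 mod 2 = 0
  s[2] = (0001111000011110000111100001111)·(1010010001100011011000111110100) mod 2 = 0+0+0+0+0+1+0+0+0+0+0+0+0+0+1+0+0+0+0+0+0+0+1+0+0+0+0+0+1+0+0 mod 2 = 0
  s[3] = (0000000111111110000000011111111)·(1010010001100011011000111110100) mod 2 = 0+0+0+0+0+0+0+0+0+1+1+0+0+0+1+0+0+0+0+0+0+0+0+1+1+1+1+0+1+0+0 mod 2 = 0
  s[4] = (0000000000000001111111111111111)·(1010010001100011011000111110100) mod 2 = 0+0+0+0+0+0+0+0+0+0+0+0+0+0+0+1+0+1+1+0+0+0+1+1+1+1+1+0+1+0+0 mod 2 = 1
Syndrome = 10001
Non-zero syndrome: error at position 17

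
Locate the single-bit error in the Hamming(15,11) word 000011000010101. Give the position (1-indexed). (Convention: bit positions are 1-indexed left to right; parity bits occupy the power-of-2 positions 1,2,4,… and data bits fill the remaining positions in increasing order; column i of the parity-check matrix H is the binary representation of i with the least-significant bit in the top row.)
Syndrome s = H · r^T (mod 2), r = 000011000010101:
  s[0] = (101010101010101)·(000011000010101) mod 2 = 0+0+0+0+1+0+0+0+0+0+1+0+1+0+1 mod 2 = 0
  s[1] = (011001100110011)·(000011000010101) mod 2 = 0+0+0+0+0+1+0+0+0+0+1+0+0+0+1 mod 2 = 1
  s[2] = (000111100001111)·(000011000010101) mod 2 = 0+0+0+0+1+1+0+0+0+0+0+0+1+0+1 mod 2 = 0
  s[3] = (000000011111111)·(000011000010101) mod 2 = 0+0+0+0+0+0+0+0+0+0+1+0+1+0+1 mod 2 = 1
Syndrome = 0101
Column i of H is the binary representation of i, so the syndrome is the binary index of the flipped bit.
Read s = 0101 with s[0] as LSB: 0·2^0 + 1·2^1 + 0·2^2 + 1·2^3 = 10.
Error is at bit position 10.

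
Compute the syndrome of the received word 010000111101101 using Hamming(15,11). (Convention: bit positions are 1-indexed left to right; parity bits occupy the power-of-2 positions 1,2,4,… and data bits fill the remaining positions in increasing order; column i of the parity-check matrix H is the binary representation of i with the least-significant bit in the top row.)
Syndrome s = H · r^T (mod 2), r = 010000111101101:
  s[0] = (101010101010101)·(010000111101101) mod 2 = 0+0+0+0+0+0+1+0+1+0+0+0+1+0+1 mod 2 = 0
  s[1] = (011001100110011)·(010000111101101) mod 2 = 0+1+0+0+0+0+1+0+0+1+0+0+0+0+1 mod 2 = 0
  s[2] = (000111100001111)·(010000111101101) mod 2 = 0+0+0+0+0+0+1+0+0+0+0+1+1+0+1 mod 2 = 0
  s[3] = (000000011111111)·(010000111101101) mod 2 = 0+0+0+0+0+0+0+1+1+1+0+1+1+0+1 mod 2 = 0
Syndrome = 0000
s = 0: no error detected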